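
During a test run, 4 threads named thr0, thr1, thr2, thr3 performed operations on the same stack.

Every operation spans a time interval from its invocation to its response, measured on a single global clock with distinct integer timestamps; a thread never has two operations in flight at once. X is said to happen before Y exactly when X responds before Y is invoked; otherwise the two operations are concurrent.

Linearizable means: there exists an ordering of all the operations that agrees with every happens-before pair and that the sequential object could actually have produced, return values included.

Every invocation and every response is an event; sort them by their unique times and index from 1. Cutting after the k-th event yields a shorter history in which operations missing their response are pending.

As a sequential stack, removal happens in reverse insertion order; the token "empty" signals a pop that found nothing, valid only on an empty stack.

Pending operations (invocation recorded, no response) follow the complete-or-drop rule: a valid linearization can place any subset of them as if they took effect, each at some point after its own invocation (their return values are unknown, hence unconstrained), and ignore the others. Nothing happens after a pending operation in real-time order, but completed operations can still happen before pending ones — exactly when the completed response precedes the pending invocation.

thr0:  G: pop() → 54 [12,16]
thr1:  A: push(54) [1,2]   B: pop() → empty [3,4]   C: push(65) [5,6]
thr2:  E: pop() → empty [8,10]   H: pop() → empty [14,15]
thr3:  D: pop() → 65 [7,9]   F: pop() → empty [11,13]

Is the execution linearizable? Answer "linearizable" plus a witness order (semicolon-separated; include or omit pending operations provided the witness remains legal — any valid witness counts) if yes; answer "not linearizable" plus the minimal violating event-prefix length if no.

already the first 4 events (up to B's response at time 4) admit no linearization; the first 3 still do
exhaustive check: the 2 completed stack ops admit one real-time order; illegal
take A, B: step 2 already fails, because B pop() → empty cannot occur there

not linearizable — minimal violating prefix: 4 events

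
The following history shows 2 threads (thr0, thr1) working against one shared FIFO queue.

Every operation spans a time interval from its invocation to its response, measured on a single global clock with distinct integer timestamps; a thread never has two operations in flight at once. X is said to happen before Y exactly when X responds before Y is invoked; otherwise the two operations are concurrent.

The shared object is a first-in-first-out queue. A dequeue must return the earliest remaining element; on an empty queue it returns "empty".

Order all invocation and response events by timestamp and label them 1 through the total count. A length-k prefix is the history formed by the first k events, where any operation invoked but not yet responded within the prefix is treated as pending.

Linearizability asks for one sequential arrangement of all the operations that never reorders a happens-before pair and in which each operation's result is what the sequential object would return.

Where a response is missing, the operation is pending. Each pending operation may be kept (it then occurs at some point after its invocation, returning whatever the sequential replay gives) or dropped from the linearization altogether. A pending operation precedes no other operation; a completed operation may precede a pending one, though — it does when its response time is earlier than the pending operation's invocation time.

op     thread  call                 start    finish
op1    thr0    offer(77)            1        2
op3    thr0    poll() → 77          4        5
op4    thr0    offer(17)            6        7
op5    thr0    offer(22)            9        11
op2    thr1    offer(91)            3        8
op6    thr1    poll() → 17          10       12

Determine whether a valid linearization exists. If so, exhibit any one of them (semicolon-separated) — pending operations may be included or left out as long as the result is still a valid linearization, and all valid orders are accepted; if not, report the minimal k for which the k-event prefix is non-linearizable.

after step 1 (op1 offer(77)): queue <77>
after step 2 (op3 poll() → 77): queue <>
after step 3 (op4 offer(17)): queue <17>
after step 4 (op2 offer(91)): queue <17,91>
after step 5 (op5 offer(22)): queue <17,91,22>
after step 6 (op6 poll() → 17): queue <91,22>

linearizable — witness: op1; op3; op4; op2; op5; op6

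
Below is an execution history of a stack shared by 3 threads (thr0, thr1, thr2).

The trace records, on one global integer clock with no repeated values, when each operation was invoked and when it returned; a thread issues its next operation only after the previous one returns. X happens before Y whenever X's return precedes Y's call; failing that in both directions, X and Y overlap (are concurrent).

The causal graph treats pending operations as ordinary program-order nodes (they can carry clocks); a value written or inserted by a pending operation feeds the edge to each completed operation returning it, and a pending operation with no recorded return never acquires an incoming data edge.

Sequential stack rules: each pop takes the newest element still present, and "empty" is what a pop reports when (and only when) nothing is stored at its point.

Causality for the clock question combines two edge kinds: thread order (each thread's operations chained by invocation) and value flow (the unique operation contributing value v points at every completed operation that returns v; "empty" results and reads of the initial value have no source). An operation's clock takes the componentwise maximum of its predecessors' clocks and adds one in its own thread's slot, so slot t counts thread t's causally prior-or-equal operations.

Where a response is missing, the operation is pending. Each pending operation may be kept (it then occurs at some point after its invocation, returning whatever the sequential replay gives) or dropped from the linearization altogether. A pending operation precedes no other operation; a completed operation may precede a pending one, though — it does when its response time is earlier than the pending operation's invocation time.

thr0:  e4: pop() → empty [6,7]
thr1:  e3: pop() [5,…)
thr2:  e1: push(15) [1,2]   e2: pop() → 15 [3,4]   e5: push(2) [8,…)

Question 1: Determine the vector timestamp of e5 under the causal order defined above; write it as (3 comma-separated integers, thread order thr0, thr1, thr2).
(0, 0, 3)

invoked at 1, e1 has no predecessors; its own thr2 bump gives (0, 0, 1)
invoked at 5, e3 has no predecessors; its own thr1 bump gives (0, 1, 0)
invoked at 6, e4 has no predecessors; its own thr0 bump gives (1, 0, 0)
VC(e2, invoked at 3): max of VC(e1)=(0, 0, 1), then +1 on thread thr2 → (0, 0, 2)
VC(e5, invoked at 8): max of VC(e2)=(0, 0, 2), then +1 on thread thr2 → (0, 0, 3)
target: VC(e5) = (0, 0, 3)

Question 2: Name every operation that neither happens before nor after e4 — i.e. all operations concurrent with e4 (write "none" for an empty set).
e3

e4 runs from 6 to 7; window-overlapping ops are concurrent
e1 [1,2]: before
e2 [3,4]: before
e3 [5,…): concurrent
e5 [8,…): after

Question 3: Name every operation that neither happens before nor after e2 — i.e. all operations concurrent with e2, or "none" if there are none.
none

e2 spans [3,4]: anything still running between times 3 and 4 counts as concurrent
e1 [1,2]: before
e3 [5,…): after
e4 [6,7]: after
e5 [8,…): after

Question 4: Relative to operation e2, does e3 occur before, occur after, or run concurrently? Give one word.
after

e3 spans [5,…), e2 spans [3,4]
resp(e2)=4 < inv(e3)=5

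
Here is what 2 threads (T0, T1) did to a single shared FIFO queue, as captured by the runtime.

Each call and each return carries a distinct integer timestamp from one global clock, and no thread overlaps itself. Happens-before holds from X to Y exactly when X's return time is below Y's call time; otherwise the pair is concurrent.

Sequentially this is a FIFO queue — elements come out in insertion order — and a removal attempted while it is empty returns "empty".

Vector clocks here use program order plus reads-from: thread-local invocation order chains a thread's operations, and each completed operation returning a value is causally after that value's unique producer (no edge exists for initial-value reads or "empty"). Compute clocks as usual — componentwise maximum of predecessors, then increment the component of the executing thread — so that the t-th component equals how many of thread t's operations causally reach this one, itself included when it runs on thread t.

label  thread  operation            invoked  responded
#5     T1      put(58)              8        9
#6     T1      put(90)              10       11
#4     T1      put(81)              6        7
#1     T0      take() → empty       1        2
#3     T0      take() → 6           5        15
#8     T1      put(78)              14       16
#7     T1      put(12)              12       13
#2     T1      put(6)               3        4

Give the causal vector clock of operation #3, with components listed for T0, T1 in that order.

(2, 1)

VC(#2, invoked at 3): no causal predecessors; +1 on T1 → (0, 1)
VC(#1, invoked at 1): no causal predecessors; +1 on T0 → (1, 0)
invoked at 6, #4 merges VC(#2)=(0, 1) and bumps T1's slot → (0, 2)
invoked at 8, #5 merges VC(#4)=(0, 2) and bumps T1's slot → (0, 3)
invoked at 5, #3 merges VC(#1)=(1, 0), VC(#2)=(0, 1) and bumps T0's slot → (2, 1)
invoked at 10, #6 merges VC(#5)=(0, 3) and bumps T1's slot → (0, 4)
invoked at 12, #7 merges VC(#6)=(0, 4) and bumps T1's slot → (0, 5)
invoked at 14, #8 merges VC(#7)=(0, 5) and bumps T1's slot → (0, 6)
target: VC(#3) = (2, 1)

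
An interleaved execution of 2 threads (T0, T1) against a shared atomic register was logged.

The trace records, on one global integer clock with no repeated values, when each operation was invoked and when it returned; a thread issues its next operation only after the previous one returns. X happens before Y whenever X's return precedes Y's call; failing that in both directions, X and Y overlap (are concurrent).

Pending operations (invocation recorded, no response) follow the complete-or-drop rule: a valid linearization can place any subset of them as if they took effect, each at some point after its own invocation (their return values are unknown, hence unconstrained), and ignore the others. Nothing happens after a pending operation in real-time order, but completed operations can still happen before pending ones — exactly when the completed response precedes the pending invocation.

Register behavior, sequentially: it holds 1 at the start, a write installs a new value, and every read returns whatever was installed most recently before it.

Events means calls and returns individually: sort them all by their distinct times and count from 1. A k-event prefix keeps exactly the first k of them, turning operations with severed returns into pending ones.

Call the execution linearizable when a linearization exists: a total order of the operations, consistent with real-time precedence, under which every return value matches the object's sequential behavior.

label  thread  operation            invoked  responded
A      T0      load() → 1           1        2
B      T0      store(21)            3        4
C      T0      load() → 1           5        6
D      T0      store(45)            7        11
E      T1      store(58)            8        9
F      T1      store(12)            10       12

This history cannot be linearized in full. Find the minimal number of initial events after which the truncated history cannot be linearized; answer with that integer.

one valid order for events 1..5 is A, B:
step 1: A load() → 1 — value 1
step 2: B store(21) — value 21
adding event 6 (C responds at 6) leaves no legal real-time order
for example A, B, C fails at step 3: C load() → 1 is not legal there

6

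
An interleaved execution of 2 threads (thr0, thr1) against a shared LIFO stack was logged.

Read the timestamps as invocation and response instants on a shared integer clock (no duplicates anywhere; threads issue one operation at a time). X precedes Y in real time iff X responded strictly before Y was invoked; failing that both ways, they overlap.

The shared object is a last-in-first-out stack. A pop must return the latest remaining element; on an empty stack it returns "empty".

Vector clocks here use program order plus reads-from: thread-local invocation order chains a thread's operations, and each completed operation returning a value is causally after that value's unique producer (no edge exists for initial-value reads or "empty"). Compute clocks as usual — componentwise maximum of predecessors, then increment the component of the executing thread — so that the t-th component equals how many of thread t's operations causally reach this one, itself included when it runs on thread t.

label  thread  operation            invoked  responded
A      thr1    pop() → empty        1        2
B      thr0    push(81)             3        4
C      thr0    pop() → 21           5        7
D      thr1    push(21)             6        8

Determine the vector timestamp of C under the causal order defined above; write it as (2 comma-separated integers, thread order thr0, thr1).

invoked at 1, A has no predecessors; its own thr1 bump gives (0, 1)
invoked at 3, B has no predecessors; its own thr0 bump gives (1, 0)
D, invoked 6, takes VC(A)=(0, 1) under max, adds 1 for thr1 → (0, 2)
C, invoked 5, takes VC(B)=(1, 0), VC(D)=(0, 2) under max, adds 1 for thr0 → (2, 2)
target: VC(C) = (2, 2)

(2, 2)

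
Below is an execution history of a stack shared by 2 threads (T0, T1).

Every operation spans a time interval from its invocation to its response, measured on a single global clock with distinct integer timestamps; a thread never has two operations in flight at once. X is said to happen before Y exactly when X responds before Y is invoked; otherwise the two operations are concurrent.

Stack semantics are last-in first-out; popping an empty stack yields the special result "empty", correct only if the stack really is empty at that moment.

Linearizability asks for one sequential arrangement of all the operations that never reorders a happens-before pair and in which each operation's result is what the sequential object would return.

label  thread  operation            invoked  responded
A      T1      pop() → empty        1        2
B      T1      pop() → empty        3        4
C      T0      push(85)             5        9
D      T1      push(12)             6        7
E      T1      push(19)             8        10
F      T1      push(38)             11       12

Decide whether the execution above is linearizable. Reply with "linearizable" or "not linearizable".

a witness: A, B, C, D, E, F
step 1: A pop() → empty — stack <>
step 2: B pop() → empty — stack <>
step 3: C push(85) — stack <85>
step 4: D push(12) — stack <85,12>
step 5: E push(19) — stack <85,12,19>
step 6: F push(38) — stack <85,12,19,38>

linearizable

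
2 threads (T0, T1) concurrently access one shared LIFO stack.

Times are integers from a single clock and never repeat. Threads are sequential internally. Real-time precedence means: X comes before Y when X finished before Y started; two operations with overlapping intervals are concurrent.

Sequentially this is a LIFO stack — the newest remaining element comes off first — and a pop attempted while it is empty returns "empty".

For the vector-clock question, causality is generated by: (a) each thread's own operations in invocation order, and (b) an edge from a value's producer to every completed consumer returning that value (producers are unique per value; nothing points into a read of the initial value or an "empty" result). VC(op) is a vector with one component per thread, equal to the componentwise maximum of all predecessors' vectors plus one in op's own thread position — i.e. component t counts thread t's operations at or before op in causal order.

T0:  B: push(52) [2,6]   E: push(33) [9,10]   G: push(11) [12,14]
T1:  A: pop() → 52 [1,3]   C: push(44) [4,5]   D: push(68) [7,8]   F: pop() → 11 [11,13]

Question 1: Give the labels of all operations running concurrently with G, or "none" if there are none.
Answer: F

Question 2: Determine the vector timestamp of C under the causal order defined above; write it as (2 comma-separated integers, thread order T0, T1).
Answer: (1, 2)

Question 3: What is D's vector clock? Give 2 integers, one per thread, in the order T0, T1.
Answer: (1, 3)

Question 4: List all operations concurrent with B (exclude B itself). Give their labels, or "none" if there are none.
Answer: A, C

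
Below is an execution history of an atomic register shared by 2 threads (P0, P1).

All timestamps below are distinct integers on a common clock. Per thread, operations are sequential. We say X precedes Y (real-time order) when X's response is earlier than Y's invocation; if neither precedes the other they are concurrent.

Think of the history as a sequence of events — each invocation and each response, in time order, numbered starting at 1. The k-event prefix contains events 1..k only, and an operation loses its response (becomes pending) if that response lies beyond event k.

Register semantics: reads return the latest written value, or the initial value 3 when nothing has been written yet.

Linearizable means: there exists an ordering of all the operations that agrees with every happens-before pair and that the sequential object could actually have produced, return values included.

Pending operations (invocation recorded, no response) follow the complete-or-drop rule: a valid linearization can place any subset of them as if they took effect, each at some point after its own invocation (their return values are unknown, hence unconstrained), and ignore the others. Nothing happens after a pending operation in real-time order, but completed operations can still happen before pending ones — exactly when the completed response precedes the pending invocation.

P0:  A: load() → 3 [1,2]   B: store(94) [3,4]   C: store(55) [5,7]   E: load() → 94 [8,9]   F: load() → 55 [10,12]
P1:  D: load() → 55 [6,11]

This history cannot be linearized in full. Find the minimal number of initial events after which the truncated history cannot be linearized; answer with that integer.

9

one valid order for events 1..8 is A, B, C:
step 1: A load() → 3 — value 3
step 2: B store(94) — value 94
step 3: C store(55) — value 55
adding event 9 (E responds at 9) leaves no legal real-time order
no completion choice of the 1 pending operation (D) rescues it — every subset was tried
for example A, B, C, E (pending dropped) fails at step 4: E load() → 94 is not legal there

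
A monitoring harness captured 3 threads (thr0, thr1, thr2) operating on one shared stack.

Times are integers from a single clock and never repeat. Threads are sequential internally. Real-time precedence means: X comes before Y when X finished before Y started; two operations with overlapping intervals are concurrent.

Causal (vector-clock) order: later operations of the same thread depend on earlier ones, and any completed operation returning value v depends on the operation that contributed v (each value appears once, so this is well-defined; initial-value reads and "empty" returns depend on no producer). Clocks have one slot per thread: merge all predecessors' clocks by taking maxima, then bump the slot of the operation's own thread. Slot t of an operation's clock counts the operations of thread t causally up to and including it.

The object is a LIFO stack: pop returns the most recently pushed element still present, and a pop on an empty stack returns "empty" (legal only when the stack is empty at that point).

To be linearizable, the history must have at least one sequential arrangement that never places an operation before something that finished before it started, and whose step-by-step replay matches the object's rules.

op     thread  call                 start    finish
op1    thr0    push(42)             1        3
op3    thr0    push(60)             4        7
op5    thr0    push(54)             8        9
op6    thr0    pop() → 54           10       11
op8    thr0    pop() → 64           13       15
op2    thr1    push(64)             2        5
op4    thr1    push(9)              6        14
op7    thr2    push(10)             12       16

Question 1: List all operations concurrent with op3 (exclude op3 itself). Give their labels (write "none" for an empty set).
op3 spans [4,7]; an op avoiding the whole window 4..7 is ordered, any other is concurrent
op1 [1,3]: before
op2 [2,5]: concurrent
op4 [6,14]: concurrent
op5 [8,9]: after
op6 [10,11]: after
op7 [12,16]: after
op8 [13,15]: after

op2, op4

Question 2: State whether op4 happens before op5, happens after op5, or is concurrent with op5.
op4 spans [6,14], op5 spans [8,9]
the intervals overlap in both directions

concurrent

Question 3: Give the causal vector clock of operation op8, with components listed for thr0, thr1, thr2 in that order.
op7, invoked 12, has no incoming edges; only thr2's bump applies → (0, 0, 1)
op2, invoked 2, has no incoming edges; only thr1's bump applies → (0, 1, 0)
op1, invoked 1, has no incoming edges; only thr0's bump applies → (1, 0, 0)
from VC(op2)=(0, 1, 0), op4 (invoked 6) maxes components and bumps thr1 → (0, 2, 0)
from VC(op1)=(1, 0, 0), op3 (invoked 4) maxes components and bumps thr0 → (2, 0, 0)
from VC(op3)=(2, 0, 0), op5 (invoked 8) maxes components and bumps thr0 → (3, 0, 0)
from VC(op5)=(3, 0, 0), op6 (invoked 10) maxes components and bumps thr0 → (4, 0, 0)
from VC(op2)=(0, 1, 0), VC(op6)=(4, 0, 0), op8 (invoked 13) maxes components and bumps thr0 → (5, 1, 0)
target: VC(op8) = (5, 1, 0)

(5, 1, 0)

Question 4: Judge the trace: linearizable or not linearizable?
witness order: op1, op3, op2, op5, op6, op8, op4, op7
1. op1 push(42), leaving stack <42>
2. op3 push(60), leaving stack <42,60>
3. op2 push(64), leaving stack <42,60,64>
4. op5 push(54), leaving stack <42,60,64,54>
5. op6 pop() → 54, leaving stack <42,60,64>
6. op8 pop() → 64, leaving stack <42,60>
7. op4 push(9), leaving stack <42,60,9>
8. op7 push(10), leaving stack <42,60,9,10>

linearizable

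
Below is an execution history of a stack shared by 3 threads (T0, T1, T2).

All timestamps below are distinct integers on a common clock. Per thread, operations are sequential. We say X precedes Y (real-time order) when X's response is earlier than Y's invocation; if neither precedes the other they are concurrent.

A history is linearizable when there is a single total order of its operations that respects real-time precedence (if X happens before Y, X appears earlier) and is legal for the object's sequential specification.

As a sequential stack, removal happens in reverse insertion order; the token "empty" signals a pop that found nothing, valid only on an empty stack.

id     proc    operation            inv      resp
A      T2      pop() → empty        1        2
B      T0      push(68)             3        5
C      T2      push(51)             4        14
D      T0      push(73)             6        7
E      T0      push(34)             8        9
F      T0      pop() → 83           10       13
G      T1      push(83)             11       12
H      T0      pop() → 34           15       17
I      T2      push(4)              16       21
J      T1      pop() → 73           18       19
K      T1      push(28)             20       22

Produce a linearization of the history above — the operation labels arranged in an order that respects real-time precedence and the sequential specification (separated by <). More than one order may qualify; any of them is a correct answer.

A < B < C < D < E < G < F < H < J < I < K

after step 1 (A pop() → empty): stack <>
after step 2 (B push(68)): stack <68>
after step 3 (C push(51)): stack <68,51>
after step 4 (D push(73)): stack <68,51,73>
after step 5 (E push(34)): stack <68,51,73,34>
after step 6 (G push(83)): stack <68,51,73,34,83>
after step 7 (F pop() → 83): stack <68,51,73,34>
after step 8 (H pop() → 34): stack <68,51,73>
after step 9 (J pop() → 73): stack <68,51>
after step 10 (I push(4)): stack <68,51,4>
after step 11 (K push(28)): stack <68,51,4,28>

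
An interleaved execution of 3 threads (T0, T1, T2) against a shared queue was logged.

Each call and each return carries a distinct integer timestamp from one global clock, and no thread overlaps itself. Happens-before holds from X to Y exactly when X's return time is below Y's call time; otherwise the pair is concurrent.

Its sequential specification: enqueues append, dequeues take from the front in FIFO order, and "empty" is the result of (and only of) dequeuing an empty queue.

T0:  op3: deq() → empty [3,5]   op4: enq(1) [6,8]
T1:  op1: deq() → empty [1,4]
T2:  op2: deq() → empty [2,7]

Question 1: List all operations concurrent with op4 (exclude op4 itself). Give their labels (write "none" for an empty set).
op4 spans [6,8]; an op avoiding the whole window 6..8 is ordered, any other is concurrent
op1 [1,4]: before
op2 [2,7]: concurrent
op3 [3,5]: before

op2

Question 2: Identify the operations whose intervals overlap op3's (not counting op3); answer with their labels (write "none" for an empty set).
concurrent with op3 ([3,5]): every op whose interval crosses 3..5
op1 [1,4]: concurrent
op2 [2,7]: concurrent
op4 [6,8]: after

op1, op2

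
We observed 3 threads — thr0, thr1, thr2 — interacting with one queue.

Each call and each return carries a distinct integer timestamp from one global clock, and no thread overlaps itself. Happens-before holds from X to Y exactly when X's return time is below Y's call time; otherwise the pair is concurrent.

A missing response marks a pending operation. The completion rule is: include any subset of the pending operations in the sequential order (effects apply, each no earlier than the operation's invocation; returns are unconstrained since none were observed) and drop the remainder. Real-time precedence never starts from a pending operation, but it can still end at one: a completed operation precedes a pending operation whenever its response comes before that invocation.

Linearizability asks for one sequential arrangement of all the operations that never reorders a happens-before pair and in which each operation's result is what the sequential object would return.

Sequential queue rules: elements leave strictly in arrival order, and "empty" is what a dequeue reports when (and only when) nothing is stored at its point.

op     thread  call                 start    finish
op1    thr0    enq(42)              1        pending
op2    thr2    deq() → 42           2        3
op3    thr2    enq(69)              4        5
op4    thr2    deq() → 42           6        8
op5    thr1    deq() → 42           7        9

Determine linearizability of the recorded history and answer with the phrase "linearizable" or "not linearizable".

not linearizable

already the first 8 events (up to op4's response at time 8) admit no linearization; the first 7 still do
one real-time candidate order over the 3 completed operations — the queue replay rejects it
no completion choice of the 2 pending operations (op1, op5) rescues it — every subset was tried
sample order op2, op3, op4 (pending dropped) stalls at step 1 — op2 deq() → 42 has no legal effect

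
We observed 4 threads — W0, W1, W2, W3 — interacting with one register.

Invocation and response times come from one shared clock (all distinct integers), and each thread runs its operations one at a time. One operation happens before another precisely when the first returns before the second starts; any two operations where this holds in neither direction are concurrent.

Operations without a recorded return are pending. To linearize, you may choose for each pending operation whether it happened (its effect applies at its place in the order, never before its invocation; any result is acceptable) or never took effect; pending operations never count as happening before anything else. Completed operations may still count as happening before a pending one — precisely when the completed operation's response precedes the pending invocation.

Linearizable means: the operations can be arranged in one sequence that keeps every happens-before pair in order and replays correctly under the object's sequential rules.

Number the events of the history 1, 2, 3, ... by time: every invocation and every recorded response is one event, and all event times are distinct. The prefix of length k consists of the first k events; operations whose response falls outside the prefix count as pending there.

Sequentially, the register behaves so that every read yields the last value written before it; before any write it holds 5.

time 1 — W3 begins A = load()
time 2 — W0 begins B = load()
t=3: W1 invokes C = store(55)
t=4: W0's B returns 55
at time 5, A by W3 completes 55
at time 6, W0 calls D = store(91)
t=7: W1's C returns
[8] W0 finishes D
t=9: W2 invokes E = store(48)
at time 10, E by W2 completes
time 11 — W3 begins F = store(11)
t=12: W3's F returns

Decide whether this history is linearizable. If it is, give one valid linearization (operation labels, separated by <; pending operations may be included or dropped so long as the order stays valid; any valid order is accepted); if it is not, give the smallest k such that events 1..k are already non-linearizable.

step 1: C store(55) — value 55
step 2: A load() → 55 — value 55
step 3: B load() → 55 — value 55
step 4: D store(91) — value 91
step 5: E store(48) — value 48
step 6: F store(11) — value 11

linearizable — witness: C < A < B < D < E < F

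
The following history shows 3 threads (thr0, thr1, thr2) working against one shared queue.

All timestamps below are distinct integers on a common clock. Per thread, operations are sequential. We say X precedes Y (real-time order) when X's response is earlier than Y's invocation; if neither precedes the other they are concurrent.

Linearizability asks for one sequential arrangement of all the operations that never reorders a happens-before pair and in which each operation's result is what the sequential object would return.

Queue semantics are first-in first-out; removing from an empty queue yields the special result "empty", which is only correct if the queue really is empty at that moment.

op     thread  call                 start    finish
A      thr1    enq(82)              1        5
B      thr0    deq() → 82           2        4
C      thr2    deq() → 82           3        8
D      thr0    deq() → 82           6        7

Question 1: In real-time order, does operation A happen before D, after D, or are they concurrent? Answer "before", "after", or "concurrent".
before

A spans [1,5], D spans [6,7]
resp(A)=5 < inv(D)=6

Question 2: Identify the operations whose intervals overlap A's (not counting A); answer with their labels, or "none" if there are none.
B, C

overlap test against A [1,5]: concurrent iff the interval meets 1..5
B [2,4]: concurrent
C [3,8]: concurrent
D [6,7]: after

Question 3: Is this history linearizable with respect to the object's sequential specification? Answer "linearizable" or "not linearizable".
not linearizable

through event 6 a valid linearization exists; event 7 (D responding at time 7) ends that
2 orders of the 3 completed queue ops respect real time; none is legal
no escape via the 1 pending operation (C): every completion choice fails
for example A, B, D (pending dropped) fails at step 3: D deq() → 82 is not legal there
for example B, A, D (pending dropped) fails at step 1: B deq() → 82 is not legal there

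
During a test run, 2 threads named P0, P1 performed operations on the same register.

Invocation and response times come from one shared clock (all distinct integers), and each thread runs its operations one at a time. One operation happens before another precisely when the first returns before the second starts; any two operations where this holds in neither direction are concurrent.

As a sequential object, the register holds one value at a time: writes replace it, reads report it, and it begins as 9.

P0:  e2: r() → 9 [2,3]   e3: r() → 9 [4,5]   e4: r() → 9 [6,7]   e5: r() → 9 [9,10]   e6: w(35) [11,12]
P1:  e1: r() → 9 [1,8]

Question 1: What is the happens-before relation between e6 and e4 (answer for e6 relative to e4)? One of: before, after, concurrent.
after

e6 spans [11,12], e4 spans [6,7]
resp(e4)=7 < inv(e6)=11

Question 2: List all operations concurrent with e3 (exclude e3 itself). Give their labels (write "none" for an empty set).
e1

e3 runs from 4 to 5; window-overlapping ops are concurrent
e1 [1,8]: concurrent
e2 [2,3]: before
e4 [6,7]: after
e5 [9,10]: after
e6 [11,12]: after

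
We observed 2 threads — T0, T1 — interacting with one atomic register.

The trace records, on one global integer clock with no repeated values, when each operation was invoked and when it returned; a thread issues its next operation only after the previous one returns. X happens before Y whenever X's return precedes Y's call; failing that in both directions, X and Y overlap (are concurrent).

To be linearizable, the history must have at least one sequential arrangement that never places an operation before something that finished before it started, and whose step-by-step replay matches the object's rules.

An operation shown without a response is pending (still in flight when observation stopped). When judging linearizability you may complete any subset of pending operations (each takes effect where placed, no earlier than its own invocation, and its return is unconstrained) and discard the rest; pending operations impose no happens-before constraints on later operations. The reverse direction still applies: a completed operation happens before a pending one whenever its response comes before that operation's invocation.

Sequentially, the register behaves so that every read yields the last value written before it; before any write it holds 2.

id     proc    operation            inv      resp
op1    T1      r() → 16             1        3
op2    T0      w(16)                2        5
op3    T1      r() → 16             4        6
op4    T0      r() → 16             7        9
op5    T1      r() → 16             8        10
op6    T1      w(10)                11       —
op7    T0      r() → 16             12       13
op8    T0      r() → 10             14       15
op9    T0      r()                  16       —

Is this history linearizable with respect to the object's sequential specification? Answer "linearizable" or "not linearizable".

linearizable

witness order: op2, op1, op3, op4, op5, op7, op6, op8
1. op2 w(16), leaving value 16
2. op1 r() → 16, leaving value 16
3. op3 r() → 16, leaving value 16
4. op4 r() → 16, leaving value 16
5. op5 r() → 16, leaving value 16
6. op7 r() → 16, leaving value 16
7. op6 w(10) (pending, included), leaving value 10
8. op8 r() → 10, leaving value 10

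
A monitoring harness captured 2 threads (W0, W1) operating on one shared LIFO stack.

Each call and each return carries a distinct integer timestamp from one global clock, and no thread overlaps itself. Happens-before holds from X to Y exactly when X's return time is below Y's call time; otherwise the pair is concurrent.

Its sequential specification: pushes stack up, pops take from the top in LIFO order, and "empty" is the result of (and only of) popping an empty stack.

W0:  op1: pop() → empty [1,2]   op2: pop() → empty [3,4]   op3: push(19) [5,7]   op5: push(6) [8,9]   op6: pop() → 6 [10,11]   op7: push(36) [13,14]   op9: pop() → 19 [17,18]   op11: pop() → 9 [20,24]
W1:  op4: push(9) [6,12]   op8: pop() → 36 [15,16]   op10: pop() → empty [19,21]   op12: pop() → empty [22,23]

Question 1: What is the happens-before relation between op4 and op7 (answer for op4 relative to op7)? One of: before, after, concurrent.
before

op4 spans [6,12], op7 spans [13,14]
resp(op4)=12 < inv(op7)=13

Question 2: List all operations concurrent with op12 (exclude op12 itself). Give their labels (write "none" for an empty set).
op11

op12 runs from 22 to 23; window-overlapping ops are concurrent
op1 [1,2]: before
op2 [3,4]: before
op3 [5,7]: before
op4 [6,12]: before
op5 [8,9]: before
op6 [10,11]: before
op7 [13,14]: before
op8 [15,16]: before
op9 [17,18]: before
op10 [19,21]: before
op11 [20,24]: concurrent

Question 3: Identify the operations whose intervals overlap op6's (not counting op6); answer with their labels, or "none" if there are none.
op4

concurrent with op6 ([10,11]): every op whose interval crosses 10..11
op1 [1,2]: before
op2 [3,4]: before
op3 [5,7]: before
op4 [6,12]: concurrent
op5 [8,9]: before
op7 [13,14]: after
op8 [15,16]: after
op9 [17,18]: after
op10 [19,21]: after
op11 [20,24]: after
op12 [22,23]: after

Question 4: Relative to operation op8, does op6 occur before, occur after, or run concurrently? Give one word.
before

op6 spans [10,11], op8 spans [15,16]
resp(op6)=11 < inv(op8)=15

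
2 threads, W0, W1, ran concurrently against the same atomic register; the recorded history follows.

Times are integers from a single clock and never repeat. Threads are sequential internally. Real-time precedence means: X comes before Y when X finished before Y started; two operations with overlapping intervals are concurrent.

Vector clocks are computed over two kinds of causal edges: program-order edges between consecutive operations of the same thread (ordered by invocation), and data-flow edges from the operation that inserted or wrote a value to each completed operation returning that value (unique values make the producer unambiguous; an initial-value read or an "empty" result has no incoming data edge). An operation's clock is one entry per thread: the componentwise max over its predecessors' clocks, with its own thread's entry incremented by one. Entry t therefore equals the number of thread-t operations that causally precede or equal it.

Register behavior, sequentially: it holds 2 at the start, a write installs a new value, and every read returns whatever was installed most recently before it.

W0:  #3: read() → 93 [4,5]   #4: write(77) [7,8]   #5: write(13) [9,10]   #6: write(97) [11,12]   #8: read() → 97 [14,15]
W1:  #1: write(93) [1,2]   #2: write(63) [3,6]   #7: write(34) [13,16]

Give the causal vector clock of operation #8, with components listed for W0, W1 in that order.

(5, 1)

#1 (invocation 1): nothing precedes it; W1's component alone gives (0, 1)
merge at #2 (invoked 3): VC(#1)=(0, 1), own-thread bump on W1 → (0, 2)
merge at #3 (invoked 4): VC(#1)=(0, 1), own-thread bump on W0 → (1, 1)
merge at #7 (invoked 13): VC(#2)=(0, 2), own-thread bump on W1 → (0, 3)
merge at #4 (invoked 7): VC(#3)=(1, 1), own-thread bump on W0 → (2, 1)
merge at #5 (invoked 9): VC(#4)=(2, 1), own-thread bump on W0 → (3, 1)
merge at #6 (invoked 11): VC(#5)=(3, 1), own-thread bump on W0 → (4, 1)
merge at #8 (invoked 14): VC(#6)=(4, 1), own-thread bump on W0 → (5, 1)
target: VC(#8) = (5, 1)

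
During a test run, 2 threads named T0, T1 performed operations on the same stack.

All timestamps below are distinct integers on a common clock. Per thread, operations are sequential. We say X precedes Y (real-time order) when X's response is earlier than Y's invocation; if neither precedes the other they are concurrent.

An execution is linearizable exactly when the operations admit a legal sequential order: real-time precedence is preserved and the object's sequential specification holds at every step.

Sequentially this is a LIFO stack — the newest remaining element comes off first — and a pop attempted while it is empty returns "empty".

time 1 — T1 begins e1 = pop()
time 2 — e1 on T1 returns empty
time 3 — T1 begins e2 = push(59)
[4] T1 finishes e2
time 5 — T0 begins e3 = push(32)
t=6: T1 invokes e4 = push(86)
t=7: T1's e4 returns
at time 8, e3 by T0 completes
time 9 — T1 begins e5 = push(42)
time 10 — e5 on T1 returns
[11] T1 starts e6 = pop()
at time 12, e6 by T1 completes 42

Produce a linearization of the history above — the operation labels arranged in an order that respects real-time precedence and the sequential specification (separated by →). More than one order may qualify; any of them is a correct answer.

e1 → e2 → e3 → e4 → e5 → e6

after step 1 (e1 pop() → empty): stack <>
after step 2 (e2 push(59)): stack <59>
after step 3 (e3 push(32)): stack <59,32>
after step 4 (e4 push(86)): stack <59,32,86>
after step 5 (e5 push(42)): stack <59,32,86,42>
after step 6 (e6 pop() → 42): stack <59,32,86>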